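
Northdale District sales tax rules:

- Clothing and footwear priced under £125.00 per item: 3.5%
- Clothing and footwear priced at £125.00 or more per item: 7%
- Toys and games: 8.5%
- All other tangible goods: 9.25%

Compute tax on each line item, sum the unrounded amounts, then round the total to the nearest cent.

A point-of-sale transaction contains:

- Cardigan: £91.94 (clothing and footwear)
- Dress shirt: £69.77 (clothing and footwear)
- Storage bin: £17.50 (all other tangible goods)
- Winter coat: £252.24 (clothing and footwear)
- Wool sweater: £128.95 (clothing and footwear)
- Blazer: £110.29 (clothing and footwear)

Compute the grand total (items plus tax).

Cardigan £91.94: clothing and footwear, under £125.00 → 3.5% → £3.2179
Dress shirt £69.77: clothing and footwear, under £125.00 → 3.5% → £2.44195
Storage bin £17.50: all other tangible goods → 9.25% → £1.61875
Winter coat £252.24: clothing and footwear, £125.00 or more → 7% → £17.6568
Wool sweater £128.95: clothing and footwear, £125.00 or more → 7% → £9.0265
Blazer £110.29: clothing and footwear, under £125.00 → 3.5% → £3.86015
Subtotal = £670.69; unrounded tax = £37.82205 → £37.82; total due = £708.51

£708.51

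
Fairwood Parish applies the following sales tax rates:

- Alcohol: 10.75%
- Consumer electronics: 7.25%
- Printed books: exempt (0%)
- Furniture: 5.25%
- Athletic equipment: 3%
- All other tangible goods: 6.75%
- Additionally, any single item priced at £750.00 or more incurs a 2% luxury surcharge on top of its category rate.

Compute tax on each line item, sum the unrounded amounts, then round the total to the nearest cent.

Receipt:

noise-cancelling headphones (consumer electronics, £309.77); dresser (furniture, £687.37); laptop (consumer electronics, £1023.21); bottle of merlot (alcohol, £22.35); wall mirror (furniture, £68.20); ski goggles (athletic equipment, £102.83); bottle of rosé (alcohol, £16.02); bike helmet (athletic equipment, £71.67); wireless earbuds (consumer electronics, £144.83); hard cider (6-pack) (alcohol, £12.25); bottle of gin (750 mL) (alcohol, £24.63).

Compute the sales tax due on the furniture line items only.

Dresser £687.37: furniture → 5.25% → £36.086925
Wall mirror £68.20: furniture → 5.25% → £3.5805
Tax on furniture: unrounded sum = £39.667425 → £39.67

£39.67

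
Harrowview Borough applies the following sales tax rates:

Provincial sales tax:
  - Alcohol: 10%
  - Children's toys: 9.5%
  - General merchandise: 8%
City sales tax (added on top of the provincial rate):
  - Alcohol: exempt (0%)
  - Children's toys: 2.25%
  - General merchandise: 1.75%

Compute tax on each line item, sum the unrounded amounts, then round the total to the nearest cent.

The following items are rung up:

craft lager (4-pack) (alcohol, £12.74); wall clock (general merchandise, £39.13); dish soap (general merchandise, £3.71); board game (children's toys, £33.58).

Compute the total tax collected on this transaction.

Craft lager (4-pack) £12.74: alcohol → 10% + 0% city = 10% → £1.274
Wall clock £39.13: general merchandise → 8% + 1.75% city = 9.75% → £3.815175
Dish soap £3.71: general merchandise → 8% + 1.75% city = 9.75% → £0.361725
Board game £33.58: children's toys → 9.5% + 2.25% city = 11.75% → £3.94565
Unrounded tax sum = £9.39655 → £9.40

£9.40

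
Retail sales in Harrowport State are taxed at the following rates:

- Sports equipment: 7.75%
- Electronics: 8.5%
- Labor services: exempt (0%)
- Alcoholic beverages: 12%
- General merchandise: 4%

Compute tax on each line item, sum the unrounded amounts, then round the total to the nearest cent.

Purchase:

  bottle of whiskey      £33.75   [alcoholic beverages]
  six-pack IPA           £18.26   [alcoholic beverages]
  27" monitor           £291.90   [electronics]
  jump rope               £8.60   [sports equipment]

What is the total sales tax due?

Bottle of whiskey £33.75: alcoholic beverages → 12% → £4.05
Six-pack IPA £18.26: alcoholic beverages → 12% → £2.1912
27" monitor £291.90: electronics → 8.5% → £24.8115
Jump rope £8.60: sports equipment → 7.75% → £0.6665
Unrounded tax sum = £31.7192 → £31.72

£31.72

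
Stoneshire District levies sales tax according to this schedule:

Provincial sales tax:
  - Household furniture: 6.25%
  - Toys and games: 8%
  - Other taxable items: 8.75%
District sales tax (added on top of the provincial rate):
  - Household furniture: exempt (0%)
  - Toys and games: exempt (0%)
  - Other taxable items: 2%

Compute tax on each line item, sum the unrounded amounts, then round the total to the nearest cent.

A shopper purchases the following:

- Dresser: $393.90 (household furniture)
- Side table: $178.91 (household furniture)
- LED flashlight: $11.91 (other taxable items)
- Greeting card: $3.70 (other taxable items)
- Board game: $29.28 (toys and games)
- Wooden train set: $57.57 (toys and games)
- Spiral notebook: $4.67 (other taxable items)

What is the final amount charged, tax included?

Dresser $393.90: household furniture → 6.25% + 0% district = 6.25% → $24.61875
Side table $178.91: household furniture → 6.25% + 0% district = 6.25% → $11.181875
LED flashlight $11.91: other taxable items → 8.75% + 2% district = 10.75% → $1.280325
Greeting card $3.70: other taxable items → 8.75% + 2% district = 10.75% → $0.39775
Board game $29.28: toys and games → 8% + 0% district = 8% → $2.3424
Wooden train set $57.57: toys and games → 8% + 0% district = 8% → $4.6056
Spiral notebook $4.67: other taxable items → 8.75% + 2% district = 10.75% → $0.502025
Subtotal = $679.94; unrounded tax = $44.928725 → $44.93; total due = $724.87

$724.87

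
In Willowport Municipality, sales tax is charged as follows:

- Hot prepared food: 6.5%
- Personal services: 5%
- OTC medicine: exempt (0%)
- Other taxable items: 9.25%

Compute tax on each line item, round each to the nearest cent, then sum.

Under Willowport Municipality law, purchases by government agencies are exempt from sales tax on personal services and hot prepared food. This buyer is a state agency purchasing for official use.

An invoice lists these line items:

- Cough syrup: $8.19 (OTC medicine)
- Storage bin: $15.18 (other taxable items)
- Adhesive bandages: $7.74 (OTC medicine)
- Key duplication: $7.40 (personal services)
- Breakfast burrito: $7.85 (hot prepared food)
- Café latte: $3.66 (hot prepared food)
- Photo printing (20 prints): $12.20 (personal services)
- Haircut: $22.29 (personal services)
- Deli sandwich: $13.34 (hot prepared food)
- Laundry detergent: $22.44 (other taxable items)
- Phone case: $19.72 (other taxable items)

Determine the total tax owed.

Cough syrup $8.19: OTC medicine → 0% → $0.00
Storage bin $15.18: other taxable items → 9.25% → $1.40
Adhesive bandages $7.74: OTC medicine → 0% → $0.00
Key duplication $7.40: personal services, buyer-exempt → 0% → $0.00
Breakfast burrito $7.85: hot prepared food, buyer-exempt → 0% → $0.00
Café latte $3.66: hot prepared food, buyer-exempt → 0% → $0.00
Photo printing (20 prints) $12.20: personal services, buyer-exempt → 0% → $0.00
Haircut $22.29: personal services, buyer-exempt → 0% → $0.00
Deli sandwich $13.34: hot prepared food, buyer-exempt → 0% → $0.00
Laundry detergent $22.44: other taxable items → 9.25% → $2.08
Phone case $19.72: other taxable items → 9.25% → $1.82
Total tax = $1.40 + $2.08 + $1.82 = $5.30

$5.30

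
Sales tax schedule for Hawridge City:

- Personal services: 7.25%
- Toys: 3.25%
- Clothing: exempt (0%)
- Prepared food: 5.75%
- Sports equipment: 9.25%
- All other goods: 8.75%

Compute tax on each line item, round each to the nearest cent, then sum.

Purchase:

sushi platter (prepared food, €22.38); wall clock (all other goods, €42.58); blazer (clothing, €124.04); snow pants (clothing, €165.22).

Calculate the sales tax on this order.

Sushi platter €22.38: prepared food → 5.75% → €1.29
Wall clock €42.58: all other goods → 8.75% → €3.73
Blazer €124.04: clothing → 0% → €0.00
Snow pants €165.22: clothing → 0% → €0.00
Total tax = €1.29 + €3.73 = €5.02

€5.02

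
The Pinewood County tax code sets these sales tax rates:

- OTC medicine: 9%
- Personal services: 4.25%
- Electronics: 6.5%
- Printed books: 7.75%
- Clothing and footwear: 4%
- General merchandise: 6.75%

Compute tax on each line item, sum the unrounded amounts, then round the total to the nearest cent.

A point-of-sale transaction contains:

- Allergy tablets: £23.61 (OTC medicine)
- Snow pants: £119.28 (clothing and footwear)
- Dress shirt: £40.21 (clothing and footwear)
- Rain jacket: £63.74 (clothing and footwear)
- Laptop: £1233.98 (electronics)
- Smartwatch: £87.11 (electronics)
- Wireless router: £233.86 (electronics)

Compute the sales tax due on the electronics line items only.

Laptop £1233.98: electronics → 6.5% → £80.2087
Smartwatch £87.11: electronics → 6.5% → £5.66215
Wireless router £233.86: electronics → 6.5% → £15.2009
Tax on electronics: unrounded sum = £101.07175 → £101.07

£101.07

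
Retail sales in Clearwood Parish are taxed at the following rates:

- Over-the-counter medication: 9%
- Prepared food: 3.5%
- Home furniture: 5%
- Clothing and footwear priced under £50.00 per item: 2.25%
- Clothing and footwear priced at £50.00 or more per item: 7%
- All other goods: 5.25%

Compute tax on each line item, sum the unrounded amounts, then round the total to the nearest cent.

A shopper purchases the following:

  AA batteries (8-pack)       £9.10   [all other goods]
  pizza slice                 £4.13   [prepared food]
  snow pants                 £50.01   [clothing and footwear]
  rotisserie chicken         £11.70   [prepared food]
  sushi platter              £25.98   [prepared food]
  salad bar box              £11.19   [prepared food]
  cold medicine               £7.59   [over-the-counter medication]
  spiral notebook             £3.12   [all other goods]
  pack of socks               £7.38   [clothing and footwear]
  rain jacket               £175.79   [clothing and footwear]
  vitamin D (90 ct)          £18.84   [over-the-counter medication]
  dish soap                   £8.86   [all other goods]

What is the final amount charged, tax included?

AA batteries (8-pack) £9.10: all other goods → 5.25% → £0.47775
Pizza slice £4.13: prepared food → 3.5% → £0.14455
Snow pants £50.01: clothing and footwear, £50.00 or more → 7% → £3.5007
Rotisserie chicken £11.70: prepared food → 3.5% → £0.4095
Sushi platter £25.98: prepared food → 3.5% → £0.9093
Salad bar box £11.19: prepared food → 3.5% → £0.39165
Cold medicine £7.59: over-the-counter medication → 9% → £0.6831
Spiral notebook £3.12: all other goods → 5.25% → £0.1638
Pack of socks £7.38: clothing and footwear, under £50.00 → 2.25% → £0.16605
Rain jacket £175.79: clothing and footwear, £50.00 or more → 7% → £12.3053
Vitamin D (90 ct) £18.84: over-the-counter medication → 9% → £1.6956
Dish soap £8.86: all other goods → 5.25% → £0.46515
Subtotal = £333.69; unrounded tax = £21.31245 → £21.31; total due = £355.00

£355.00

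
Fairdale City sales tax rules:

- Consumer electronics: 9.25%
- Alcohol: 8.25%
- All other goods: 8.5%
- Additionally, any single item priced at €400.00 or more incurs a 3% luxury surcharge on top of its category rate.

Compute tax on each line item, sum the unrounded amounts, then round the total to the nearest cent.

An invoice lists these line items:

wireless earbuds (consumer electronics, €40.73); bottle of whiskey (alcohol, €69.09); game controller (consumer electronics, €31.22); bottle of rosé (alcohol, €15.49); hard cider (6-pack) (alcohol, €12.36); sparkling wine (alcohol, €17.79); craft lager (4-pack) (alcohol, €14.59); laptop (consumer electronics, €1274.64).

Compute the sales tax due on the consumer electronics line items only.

€162.80

Wireless earbuds €40.73: consumer electronics → 9.25% → €3.767525
Game controller €31.22: consumer electronics → 9.25% → €2.88785
Laptop €1274.64: consumer electronics → 9.25% + 3% surcharge = 12.25% → €156.1434
Tax on consumer electronics: unrounded sum = €162.798775 → €162.80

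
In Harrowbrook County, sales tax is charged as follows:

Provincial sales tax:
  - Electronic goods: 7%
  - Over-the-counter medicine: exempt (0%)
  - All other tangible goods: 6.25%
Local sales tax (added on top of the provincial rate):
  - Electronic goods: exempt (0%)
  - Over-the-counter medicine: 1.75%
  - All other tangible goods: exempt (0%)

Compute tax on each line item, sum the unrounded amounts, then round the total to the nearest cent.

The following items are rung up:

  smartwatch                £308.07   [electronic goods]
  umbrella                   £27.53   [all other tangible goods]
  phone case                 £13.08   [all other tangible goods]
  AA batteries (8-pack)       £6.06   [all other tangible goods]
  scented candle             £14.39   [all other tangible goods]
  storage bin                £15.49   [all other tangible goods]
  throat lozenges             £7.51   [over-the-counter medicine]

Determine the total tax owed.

£26.48

Smartwatch £308.07: electronic goods → 7% + 0% local = 7% → £21.5649
Umbrella £27.53: all other tangible goods → 6.25% + 0% local = 6.25% → £1.720625
Phone case £13.08: all other tangible goods → 6.25% + 0% local = 6.25% → £0.8175
AA batteries (8-pack) £6.06: all other tangible goods → 6.25% + 0% local = 6.25% → £0.37875
Scented candle £14.39: all other tangible goods → 6.25% + 0% local = 6.25% → £0.899375
Storage bin £15.49: all other tangible goods → 6.25% + 0% local = 6.25% → £0.968125
Throat lozenges £7.51: over-the-counter medicine → 0% + 1.75% local = 1.75% → £0.131425
Unrounded tax sum = £26.4807 → £26.48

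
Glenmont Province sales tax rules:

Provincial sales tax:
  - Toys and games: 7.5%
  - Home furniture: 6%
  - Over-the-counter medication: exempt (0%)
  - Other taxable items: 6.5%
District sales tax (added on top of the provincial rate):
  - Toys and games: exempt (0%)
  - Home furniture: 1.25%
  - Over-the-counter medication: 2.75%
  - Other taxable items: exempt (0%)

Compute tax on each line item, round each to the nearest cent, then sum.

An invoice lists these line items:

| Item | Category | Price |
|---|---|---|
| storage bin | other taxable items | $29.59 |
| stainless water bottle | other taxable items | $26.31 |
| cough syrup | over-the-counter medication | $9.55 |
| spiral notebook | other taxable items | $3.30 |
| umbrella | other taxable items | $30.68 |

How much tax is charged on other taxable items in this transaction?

Storage bin $29.59: other taxable items → 6.5% + 0% district = 6.5% → $1.92
Stainless water bottle $26.31: other taxable items → 6.5% + 0% district = 6.5% → $1.71
Spiral notebook $3.30: other taxable items → 6.5% + 0% district = 6.5% → $0.21
Umbrella $30.68: other taxable items → 6.5% + 0% district = 6.5% → $1.99
Tax on other taxable items = $1.92 + $1.71 + $0.21 + $1.99 = $5.83

$5.83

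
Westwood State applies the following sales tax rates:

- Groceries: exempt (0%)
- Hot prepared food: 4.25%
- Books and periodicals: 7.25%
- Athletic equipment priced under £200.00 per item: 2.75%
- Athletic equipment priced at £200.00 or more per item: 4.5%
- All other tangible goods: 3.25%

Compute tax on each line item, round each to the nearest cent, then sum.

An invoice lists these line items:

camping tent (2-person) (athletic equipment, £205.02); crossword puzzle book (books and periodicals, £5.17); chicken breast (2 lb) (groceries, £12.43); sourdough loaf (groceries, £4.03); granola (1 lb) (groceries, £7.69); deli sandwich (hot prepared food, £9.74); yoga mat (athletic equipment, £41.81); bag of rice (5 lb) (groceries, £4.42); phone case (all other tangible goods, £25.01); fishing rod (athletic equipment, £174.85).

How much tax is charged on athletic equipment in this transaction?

£15.19

Camping tent (2-person) £205.02: athletic equipment, £200.00 or more → 4.5% → £9.23
Yoga mat £41.81: athletic equipment, under £200.00 → 2.75% → £1.15
Fishing rod £174.85: athletic equipment, under £200.00 → 2.75% → £4.81
Tax on athletic equipment = £9.23 + £1.15 + £4.81 = £15.19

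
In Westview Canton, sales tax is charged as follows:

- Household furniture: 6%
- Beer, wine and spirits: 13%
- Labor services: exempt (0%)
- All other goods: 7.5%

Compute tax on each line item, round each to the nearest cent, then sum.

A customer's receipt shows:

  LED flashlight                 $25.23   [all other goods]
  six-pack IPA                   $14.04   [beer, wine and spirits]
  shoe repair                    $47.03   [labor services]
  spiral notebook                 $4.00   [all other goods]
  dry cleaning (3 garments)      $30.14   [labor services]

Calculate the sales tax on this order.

$4.02

LED flashlight $25.23: all other goods → 7.5% → $1.89
Six-pack IPA $14.04: beer, wine and spirits → 13% → $1.83
Shoe repair $47.03: labor services → 0% → $0.00
Spiral notebook $4.00: all other goods → 7.5% → $0.30
Dry cleaning (3 garments) $30.14: labor services → 0% → $0.00
Total tax = $1.89 + $1.83 + $0.30 = $4.02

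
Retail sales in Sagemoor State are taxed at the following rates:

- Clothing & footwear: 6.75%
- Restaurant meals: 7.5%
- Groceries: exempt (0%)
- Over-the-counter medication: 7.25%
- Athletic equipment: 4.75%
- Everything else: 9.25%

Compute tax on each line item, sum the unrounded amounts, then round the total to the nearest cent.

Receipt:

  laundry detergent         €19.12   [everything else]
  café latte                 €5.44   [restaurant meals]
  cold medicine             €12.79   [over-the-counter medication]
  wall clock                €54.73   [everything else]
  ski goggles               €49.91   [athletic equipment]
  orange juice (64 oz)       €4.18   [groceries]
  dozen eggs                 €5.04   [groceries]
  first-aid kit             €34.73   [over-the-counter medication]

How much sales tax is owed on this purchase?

€13.06

Laundry detergent €19.12: everything else → 9.25% → €1.7686
Café latte €5.44: restaurant meals → 7.5% → €0.408
Cold medicine €12.79: over-the-counter medication → 7.25% → €0.927275
Wall clock €54.73: everything else → 9.25% → €5.062525
Ski goggles €49.91: athletic equipment → 4.75% → €2.370725
Orange juice (64 oz) €4.18: groceries → 0% → €0.00
Dozen eggs €5.04: groceries → 0% → €0.00
First-aid kit €34.73: over-the-counter medication → 7.25% → €2.517925
Unrounded tax sum = €13.05505 → €13.06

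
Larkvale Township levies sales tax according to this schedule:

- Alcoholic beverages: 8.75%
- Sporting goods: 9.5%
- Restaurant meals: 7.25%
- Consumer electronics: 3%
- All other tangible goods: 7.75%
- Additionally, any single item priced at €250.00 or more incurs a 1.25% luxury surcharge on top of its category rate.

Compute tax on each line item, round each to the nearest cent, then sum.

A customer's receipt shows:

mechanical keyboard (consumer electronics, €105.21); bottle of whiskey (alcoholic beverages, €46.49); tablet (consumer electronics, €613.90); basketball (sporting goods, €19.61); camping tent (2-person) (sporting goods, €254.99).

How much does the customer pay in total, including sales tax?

€1102.79

Mechanical keyboard €105.21: consumer electronics → 3% → €3.16
Bottle of whiskey €46.49: alcoholic beverages → 8.75% → €4.07
Tablet €613.90: consumer electronics → 3% + 1.25% surcharge = 4.25% → €26.09
Basketball €19.61: sporting goods → 9.5% → €1.86
Camping tent (2-person) €254.99: sporting goods → 9.5% + 1.25% surcharge = 10.75% → €27.41
Subtotal = €1040.20; tax = €62.59; total due = €1102.79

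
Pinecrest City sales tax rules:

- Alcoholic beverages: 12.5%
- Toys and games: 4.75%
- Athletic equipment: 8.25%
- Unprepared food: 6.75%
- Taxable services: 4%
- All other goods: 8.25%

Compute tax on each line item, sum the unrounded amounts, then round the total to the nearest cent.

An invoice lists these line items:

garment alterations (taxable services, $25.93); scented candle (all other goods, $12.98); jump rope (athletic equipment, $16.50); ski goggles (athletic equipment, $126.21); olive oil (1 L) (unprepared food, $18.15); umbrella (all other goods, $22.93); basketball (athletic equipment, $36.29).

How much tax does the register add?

$19.99

Garment alterations $25.93: taxable services → 4% → $1.0372
Scented candle $12.98: all other goods → 8.25% → $1.07085
Jump rope $16.50: athletic equipment → 8.25% → $1.36125
Ski goggles $126.21: athletic equipment → 8.25% → $10.412325
Olive oil (1 L) $18.15: unprepared food → 6.75% → $1.225125
Umbrella $22.93: all other goods → 8.25% → $1.891725
Basketball $36.29: athletic equipment → 8.25% → $2.993925
Unrounded tax sum = $19.9924 → $19.99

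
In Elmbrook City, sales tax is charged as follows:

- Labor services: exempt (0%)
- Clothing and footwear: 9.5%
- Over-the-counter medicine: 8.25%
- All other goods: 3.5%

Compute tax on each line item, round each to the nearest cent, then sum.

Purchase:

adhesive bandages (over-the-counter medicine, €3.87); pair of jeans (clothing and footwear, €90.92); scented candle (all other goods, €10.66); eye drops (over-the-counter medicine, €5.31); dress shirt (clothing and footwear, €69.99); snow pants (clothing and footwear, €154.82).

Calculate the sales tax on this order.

Adhesive bandages €3.87: over-the-counter medicine → 8.25% → €0.32
Pair of jeans €90.92: clothing and footwear → 9.5% → €8.64
Scented candle €10.66: all other goods → 3.5% → €0.37
Eye drops €5.31: over-the-counter medicine → 8.25% → €0.44
Dress shirt €69.99: clothing and footwear → 9.5% → €6.65
Snow pants €154.82: clothing and footwear → 9.5% → €14.71
Total tax = €0.32 + €8.64 + €0.37 + €0.44 + €6.65 + €14.71 = €31.13

€31.13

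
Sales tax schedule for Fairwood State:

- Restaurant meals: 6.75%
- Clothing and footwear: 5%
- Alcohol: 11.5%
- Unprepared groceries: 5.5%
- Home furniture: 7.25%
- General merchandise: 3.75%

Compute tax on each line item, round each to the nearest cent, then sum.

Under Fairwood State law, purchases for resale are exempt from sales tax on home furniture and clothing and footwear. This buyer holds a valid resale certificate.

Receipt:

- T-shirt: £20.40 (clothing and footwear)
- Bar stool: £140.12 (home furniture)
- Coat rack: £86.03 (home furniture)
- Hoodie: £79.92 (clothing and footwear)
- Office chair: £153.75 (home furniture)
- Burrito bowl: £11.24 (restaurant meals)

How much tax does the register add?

£0.76

T-shirt £20.40: clothing and footwear, buyer-exempt → 0% → £0.00
Bar stool £140.12: home furniture, buyer-exempt → 0% → £0.00
Coat rack £86.03: home furniture, buyer-exempt → 0% → £0.00
Hoodie £79.92: clothing and footwear, buyer-exempt → 0% → £0.00
Office chair £153.75: home furniture, buyer-exempt → 0% → £0.00
Burrito bowl £11.24: restaurant meals → 6.75% → £0.76
Total tax = £0.76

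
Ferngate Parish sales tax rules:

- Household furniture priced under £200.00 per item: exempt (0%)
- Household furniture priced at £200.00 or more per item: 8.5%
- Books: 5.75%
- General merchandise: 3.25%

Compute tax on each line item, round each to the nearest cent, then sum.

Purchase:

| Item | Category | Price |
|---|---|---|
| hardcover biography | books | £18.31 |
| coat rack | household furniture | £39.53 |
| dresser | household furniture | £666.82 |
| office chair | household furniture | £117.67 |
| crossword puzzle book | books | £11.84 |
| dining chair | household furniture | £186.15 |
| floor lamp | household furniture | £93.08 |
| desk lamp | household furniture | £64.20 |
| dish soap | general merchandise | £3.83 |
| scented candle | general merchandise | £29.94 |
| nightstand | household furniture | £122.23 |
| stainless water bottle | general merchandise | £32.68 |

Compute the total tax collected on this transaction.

£60.56

Hardcover biography £18.31: books → 5.75% → £1.05
Coat rack £39.53: household furniture, under £200.00 → 0% → £0.00
Dresser £666.82: household furniture, £200.00 or more → 8.5% → £56.68
Office chair £117.67: household furniture, under £200.00 → 0% → £0.00
Crossword puzzle book £11.84: books → 5.75% → £0.68
Dining chair £186.15: household furniture, under £200.00 → 0% → £0.00
Floor lamp £93.08: household furniture, under £200.00 → 0% → £0.00
Desk lamp £64.20: household furniture, under £200.00 → 0% → £0.00
Dish soap £3.83: general merchandise → 3.25% → £0.12
Scented candle £29.94: general merchandise → 3.25% → £0.97
Nightstand £122.23: household furniture, under £200.00 → 0% → £0.00
Stainless water bottle £32.68: general merchandise → 3.25% → £1.06
Total tax = £1.05 + £56.68 + £0.68 + £0.12 + £0.97 + £1.06 = £60.56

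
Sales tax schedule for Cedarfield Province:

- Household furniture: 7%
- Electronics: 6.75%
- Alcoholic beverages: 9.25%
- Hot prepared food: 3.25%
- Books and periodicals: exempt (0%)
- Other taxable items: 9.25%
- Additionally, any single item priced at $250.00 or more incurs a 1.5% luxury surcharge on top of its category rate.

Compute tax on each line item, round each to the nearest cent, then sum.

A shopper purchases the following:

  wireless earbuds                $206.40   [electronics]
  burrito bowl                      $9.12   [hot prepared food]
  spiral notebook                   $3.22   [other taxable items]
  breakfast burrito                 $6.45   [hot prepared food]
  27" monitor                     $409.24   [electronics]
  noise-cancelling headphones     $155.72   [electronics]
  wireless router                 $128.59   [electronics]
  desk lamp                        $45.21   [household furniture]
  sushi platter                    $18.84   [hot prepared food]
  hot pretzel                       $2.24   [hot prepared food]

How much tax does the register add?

Wireless earbuds $206.40: electronics → 6.75% → $13.93
Burrito bowl $9.12: hot prepared food → 3.25% → $0.30
Spiral notebook $3.22: other taxable items → 9.25% → $0.30
Breakfast burrito $6.45: hot prepared food → 3.25% → $0.21
27" monitor $409.24: electronics → 6.75% + 1.5% surcharge = 8.25% → $33.76
Noise-cancelling headphones $155.72: electronics → 6.75% → $10.51
Wireless router $128.59: electronics → 6.75% → $8.68
Desk lamp $45.21: household furniture → 7% → $3.16
Sushi platter $18.84: hot prepared food → 3.25% → $0.61
Hot pretzel $2.24: hot prepared food → 3.25% → $0.07
Total tax = $13.93 + $0.30 + $0.30 + $0.21 + $33.76 + $10.51 + $8.68 + $3.16 + $0.61 + $0.07 = $71.53

$71.53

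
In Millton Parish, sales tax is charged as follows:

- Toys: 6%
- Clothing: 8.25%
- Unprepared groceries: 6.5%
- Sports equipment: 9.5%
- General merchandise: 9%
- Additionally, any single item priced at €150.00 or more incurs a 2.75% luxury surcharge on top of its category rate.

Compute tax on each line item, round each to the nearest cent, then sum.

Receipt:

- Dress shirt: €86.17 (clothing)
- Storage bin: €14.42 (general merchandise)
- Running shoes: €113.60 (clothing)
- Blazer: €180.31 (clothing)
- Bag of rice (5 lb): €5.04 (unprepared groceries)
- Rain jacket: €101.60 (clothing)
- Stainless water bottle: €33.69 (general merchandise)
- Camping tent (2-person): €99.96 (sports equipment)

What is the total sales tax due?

€58.85

Dress shirt €86.17: clothing → 8.25% → €7.11
Storage bin €14.42: general merchandise → 9% → €1.30
Running shoes €113.60: clothing → 8.25% → €9.37
Blazer €180.31: clothing → 8.25% + 2.75% surcharge = 11% → €19.83
Bag of rice (5 lb) €5.04: unprepared groceries → 6.5% → €0.33
Rain jacket €101.60: clothing → 8.25% → €8.38
Stainless water bottle €33.69: general merchandise → 9% → €3.03
Camping tent (2-person) €99.96: sports equipment → 9.5% → €9.50
Total tax = €7.11 + €1.30 + €9.37 + €19.83 + €0.33 + €8.38 + €3.03 + €9.50 = €58.85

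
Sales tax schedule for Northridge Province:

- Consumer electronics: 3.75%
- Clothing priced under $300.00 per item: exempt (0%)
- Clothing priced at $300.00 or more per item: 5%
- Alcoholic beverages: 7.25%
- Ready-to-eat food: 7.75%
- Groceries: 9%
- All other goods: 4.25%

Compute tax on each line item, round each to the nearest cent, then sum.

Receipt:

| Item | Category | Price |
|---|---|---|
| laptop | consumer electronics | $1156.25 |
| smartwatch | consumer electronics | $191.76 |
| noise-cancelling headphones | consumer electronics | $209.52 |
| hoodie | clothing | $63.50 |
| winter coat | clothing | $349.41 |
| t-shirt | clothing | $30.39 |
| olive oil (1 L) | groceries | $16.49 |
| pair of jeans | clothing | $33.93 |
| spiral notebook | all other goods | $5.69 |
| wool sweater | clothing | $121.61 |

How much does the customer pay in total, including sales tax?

Laptop $1156.25: consumer electronics → 3.75% → $43.36
Smartwatch $191.76: consumer electronics → 3.75% → $7.19
Noise-cancelling headphones $209.52: consumer electronics → 3.75% → $7.86
Hoodie $63.50: clothing, under $300.00 → 0% → $0.00
Winter coat $349.41: clothing, $300.00 or more → 5% → $17.47
T-shirt $30.39: clothing, under $300.00 → 0% → $0.00
Olive oil (1 L) $16.49: groceries → 9% → $1.48
Pair of jeans $33.93: clothing, under $300.00 → 0% → $0.00
Spiral notebook $5.69: all other goods → 4.25% → $0.24
Wool sweater $121.61: clothing, under $300.00 → 0% → $0.00
Subtotal = $2178.55; tax = $77.60; total due = $2256.15

$2256.15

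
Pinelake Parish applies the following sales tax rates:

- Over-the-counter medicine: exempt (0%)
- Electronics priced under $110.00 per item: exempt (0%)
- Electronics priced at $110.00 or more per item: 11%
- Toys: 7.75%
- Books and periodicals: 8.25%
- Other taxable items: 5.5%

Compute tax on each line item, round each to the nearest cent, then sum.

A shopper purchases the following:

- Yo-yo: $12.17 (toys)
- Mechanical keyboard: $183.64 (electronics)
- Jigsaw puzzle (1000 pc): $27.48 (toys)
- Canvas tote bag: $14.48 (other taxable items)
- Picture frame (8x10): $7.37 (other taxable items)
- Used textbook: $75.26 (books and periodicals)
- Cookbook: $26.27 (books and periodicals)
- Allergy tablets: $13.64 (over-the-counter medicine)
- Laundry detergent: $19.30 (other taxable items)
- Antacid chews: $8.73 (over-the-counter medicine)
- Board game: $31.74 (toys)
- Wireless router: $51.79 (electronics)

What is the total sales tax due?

Yo-yo $12.17: toys → 7.75% → $0.94
Mechanical keyboard $183.64: electronics, $110.00 or more → 11% → $20.20
Jigsaw puzzle (1000 pc) $27.48: toys → 7.75% → $2.13
Canvas tote bag $14.48: other taxable items → 5.5% → $0.80
Picture frame (8x10) $7.37: other taxable items → 5.5% → $0.41
Used textbook $75.26: books and periodicals → 8.25% → $6.21
Cookbook $26.27: books and periodicals → 8.25% → $2.17
Allergy tablets $13.64: over-the-counter medicine → 0% → $0.00
Laundry detergent $19.30: other taxable items → 5.5% → $1.06
Antacid chews $8.73: over-the-counter medicine → 0% → $0.00
Board game $31.74: toys → 7.75% → $2.46
Wireless router $51.79: electronics, under $110.00 → 0% → $0.00
Total tax = $0.94 + $20.20 + $2.13 + $0.80 + $0.41 + $6.21 + $2.17 + $1.06 + $2.46 = $36.38

$36.38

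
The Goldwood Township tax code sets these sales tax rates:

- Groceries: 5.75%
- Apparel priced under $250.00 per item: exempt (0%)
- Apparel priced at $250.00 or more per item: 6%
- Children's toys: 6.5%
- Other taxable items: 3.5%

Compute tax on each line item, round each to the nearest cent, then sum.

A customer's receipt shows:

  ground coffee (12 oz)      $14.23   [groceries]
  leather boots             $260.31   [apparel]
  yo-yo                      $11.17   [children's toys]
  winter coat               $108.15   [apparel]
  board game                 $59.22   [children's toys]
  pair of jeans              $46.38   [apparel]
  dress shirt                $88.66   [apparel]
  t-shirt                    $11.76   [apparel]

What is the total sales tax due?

$21.02

Ground coffee (12 oz) $14.23: groceries → 5.75% → $0.82
Leather boots $260.31: apparel, $250.00 or more → 6% → $15.62
Yo-yo $11.17: children's toys → 6.5% → $0.73
Winter coat $108.15: apparel, under $250.00 → 0% → $0.00
Board game $59.22: children's toys → 6.5% → $3.85
Pair of jeans $46.38: apparel, under $250.00 → 0% → $0.00
Dress shirt $88.66: apparel, under $250.00 → 0% → $0.00
T-shirt $11.76: apparel, under $250.00 → 0% → $0.00
Total tax = $0.82 + $15.62 + $0.73 + $3.85 = $21.02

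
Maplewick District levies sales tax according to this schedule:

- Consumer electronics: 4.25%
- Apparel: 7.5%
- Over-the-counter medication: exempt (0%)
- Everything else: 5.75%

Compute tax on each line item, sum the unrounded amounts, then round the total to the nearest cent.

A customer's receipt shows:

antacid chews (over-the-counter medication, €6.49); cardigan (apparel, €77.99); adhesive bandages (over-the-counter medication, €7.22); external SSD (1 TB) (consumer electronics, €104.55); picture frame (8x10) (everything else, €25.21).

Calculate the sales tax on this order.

Antacid chews €6.49: over-the-counter medication → 0% → €0.00
Cardigan €77.99: apparel → 7.5% → €5.84925
Adhesive bandages €7.22: over-the-counter medication → 0% → €0.00
External SSD (1 TB) €104.55: consumer electronics → 4.25% → €4.443375
Picture frame (8x10) €25.21: everything else → 5.75% → €1.449575
Unrounded tax sum = €11.7422 → €11.74

€11.74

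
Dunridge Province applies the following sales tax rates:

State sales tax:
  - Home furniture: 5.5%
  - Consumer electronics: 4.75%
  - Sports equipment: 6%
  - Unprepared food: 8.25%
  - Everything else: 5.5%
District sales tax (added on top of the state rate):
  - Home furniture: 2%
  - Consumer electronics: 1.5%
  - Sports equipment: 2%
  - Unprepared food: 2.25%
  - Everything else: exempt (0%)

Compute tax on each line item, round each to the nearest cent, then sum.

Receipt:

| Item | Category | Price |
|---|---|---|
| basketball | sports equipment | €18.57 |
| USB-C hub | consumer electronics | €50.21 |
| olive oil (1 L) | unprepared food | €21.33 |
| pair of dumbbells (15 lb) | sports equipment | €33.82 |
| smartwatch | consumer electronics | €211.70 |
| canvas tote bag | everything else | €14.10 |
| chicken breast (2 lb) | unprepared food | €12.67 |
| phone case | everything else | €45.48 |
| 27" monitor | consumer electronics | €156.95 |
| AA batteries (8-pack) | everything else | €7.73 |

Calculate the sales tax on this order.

Basketball €18.57: sports equipment → 6% + 2% district = 8% → €1.49
USB-C hub €50.21: consumer electronics → 4.75% + 1.5% district = 6.25% → €3.14
Olive oil (1 L) €21.33: unprepared food → 8.25% + 2.25% district = 10.5% → €2.24
Pair of dumbbells (15 lb) €33.82: sports equipment → 6% + 2% district = 8% → €2.71
Smartwatch €211.70: consumer electronics → 4.75% + 1.5% district = 6.25% → €13.23
Canvas tote bag €14.10: everything else → 5.5% + 0% district = 5.5% → €0.78
Chicken breast (2 lb) €12.67: unprepared food → 8.25% + 2.25% district = 10.5% → €1.33
Phone case €45.48: everything else → 5.5% + 0% district = 5.5% → €2.50
27" monitor €156.95: consumer electronics → 4.75% + 1.5% district = 6.25% → €9.81
AA batteries (8-pack) €7.73: everything else → 5.5% + 0% district = 5.5% → €0.43
Total tax = €1.49 + €3.14 + €2.24 + €2.71 + €13.23 + €0.78 + €1.33 + €2.50 + €9.81 + €0.43 = €37.66

€37.66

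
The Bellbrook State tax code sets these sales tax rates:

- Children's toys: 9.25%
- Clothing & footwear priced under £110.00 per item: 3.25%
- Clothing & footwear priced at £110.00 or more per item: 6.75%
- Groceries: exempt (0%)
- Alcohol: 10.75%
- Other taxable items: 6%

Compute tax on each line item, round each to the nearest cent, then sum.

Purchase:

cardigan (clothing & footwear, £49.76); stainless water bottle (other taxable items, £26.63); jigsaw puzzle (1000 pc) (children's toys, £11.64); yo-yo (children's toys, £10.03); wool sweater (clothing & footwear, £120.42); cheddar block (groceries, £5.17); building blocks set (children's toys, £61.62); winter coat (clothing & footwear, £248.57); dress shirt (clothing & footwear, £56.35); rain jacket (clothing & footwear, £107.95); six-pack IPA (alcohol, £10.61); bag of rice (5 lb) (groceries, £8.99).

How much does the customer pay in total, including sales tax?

£760.06

Cardigan £49.76: clothing & footwear, under £110.00 → 3.25% → £1.62
Stainless water bottle £26.63: other taxable items → 6% → £1.60
Jigsaw puzzle (1000 pc) £11.64: children's toys → 9.25% → £1.08
Yo-yo £10.03: children's toys → 9.25% → £0.93
Wool sweater £120.42: clothing & footwear, £110.00 or more → 6.75% → £8.13
Cheddar block £5.17: groceries → 0% → £0.00
Building blocks set £61.62: children's toys → 9.25% → £5.70
Winter coat £248.57: clothing & footwear, £110.00 or more → 6.75% → £16.78
Dress shirt £56.35: clothing & footwear, under £110.00 → 3.25% → £1.83
Rain jacket £107.95: clothing & footwear, under £110.00 → 3.25% → £3.51
Six-pack IPA £10.61: alcohol → 10.75% → £1.14
Bag of rice (5 lb) £8.99: groceries → 0% → £0.00
Subtotal = £717.74; tax = £42.32; total due = £760.06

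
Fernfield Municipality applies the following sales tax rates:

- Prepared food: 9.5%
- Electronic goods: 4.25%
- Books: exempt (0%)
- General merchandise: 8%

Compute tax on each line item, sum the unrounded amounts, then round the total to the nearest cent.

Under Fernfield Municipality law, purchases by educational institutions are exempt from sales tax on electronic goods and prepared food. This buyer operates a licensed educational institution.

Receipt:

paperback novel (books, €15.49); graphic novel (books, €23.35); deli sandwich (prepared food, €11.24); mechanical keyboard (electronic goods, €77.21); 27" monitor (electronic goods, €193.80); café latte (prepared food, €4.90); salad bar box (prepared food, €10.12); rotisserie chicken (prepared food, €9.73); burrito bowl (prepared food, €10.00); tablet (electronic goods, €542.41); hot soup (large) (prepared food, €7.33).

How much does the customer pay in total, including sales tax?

Paperback novel €15.49: books → 0% → €0.00
Graphic novel €23.35: books → 0% → €0.00
Deli sandwich €11.24: prepared food, buyer-exempt → 0% → €0.00
Mechanical keyboard €77.21: electronic goods, buyer-exempt → 0% → €0.00
27" monitor €193.80: electronic goods, buyer-exempt → 0% → €0.00
Café latte €4.90: prepared food, buyer-exempt → 0% → €0.00
Salad bar box €10.12: prepared food, buyer-exempt → 0% → €0.00
Rotisserie chicken €9.73: prepared food, buyer-exempt → 0% → €0.00
Burrito bowl €10.00: prepared food, buyer-exempt → 0% → €0.00
Tablet €542.41: electronic goods, buyer-exempt → 0% → €0.00
Hot soup (large) €7.33: prepared food, buyer-exempt → 0% → €0.00
Subtotal = €905.58; unrounded tax = €0.00 → €0.00; total due = €905.58

€905.58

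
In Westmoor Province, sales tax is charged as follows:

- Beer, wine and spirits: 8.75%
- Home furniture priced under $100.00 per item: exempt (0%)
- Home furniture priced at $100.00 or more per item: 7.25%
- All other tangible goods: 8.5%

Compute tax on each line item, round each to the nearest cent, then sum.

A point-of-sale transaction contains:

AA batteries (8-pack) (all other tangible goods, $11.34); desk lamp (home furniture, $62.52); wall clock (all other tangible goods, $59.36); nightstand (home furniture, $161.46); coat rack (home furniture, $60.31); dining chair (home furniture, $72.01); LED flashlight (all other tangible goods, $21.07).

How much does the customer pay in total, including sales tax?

$467.58

AA batteries (8-pack) $11.34: all other tangible goods → 8.5% → $0.96
Desk lamp $62.52: home furniture, under $100.00 → 0% → $0.00
Wall clock $59.36: all other tangible goods → 8.5% → $5.05
Nightstand $161.46: home furniture, $100.00 or more → 7.25% → $11.71
Coat rack $60.31: home furniture, under $100.00 → 0% → $0.00
Dining chair $72.01: home furniture, under $100.00 → 0% → $0.00
LED flashlight $21.07: all other tangible goods → 8.5% → $1.79
Subtotal = $448.07; tax = $19.51; total due = $467.58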